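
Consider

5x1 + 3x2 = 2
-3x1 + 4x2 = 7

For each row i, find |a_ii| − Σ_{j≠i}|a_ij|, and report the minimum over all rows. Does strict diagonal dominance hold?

1

row 1: |5| − (3) = 2
row 2: |4| − (3) = 1
minimum over rows = 1 → strictly diagonally dominant (convergence guaranteed)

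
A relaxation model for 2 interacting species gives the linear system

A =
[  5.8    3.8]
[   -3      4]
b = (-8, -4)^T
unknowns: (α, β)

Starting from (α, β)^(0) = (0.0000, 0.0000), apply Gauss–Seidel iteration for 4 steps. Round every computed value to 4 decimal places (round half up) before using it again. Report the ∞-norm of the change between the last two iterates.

Iteration 1:
  α = (-8 - (3.8)·0.0000) / (5.8) = -1.3793
  β = (-4 - (-3)·-1.3793) / (4) = -2.0345
Iteration 2:
  α = (-8 - (3.8)·-2.0345) / (5.8) = -0.0464
  β = (-4 - (-3)·-0.0464) / (4) = -1.0348
Iteration 3:
  α = (-8 - (3.8)·-1.0348) / (5.8) = -0.7013
  β = (-4 - (-3)·-0.7013) / (4) = -1.5260
Iteration 4:
  α = (-8 - (3.8)·-1.5260) / (5.8) = -0.3795
  β = (-4 - (-3)·-0.3795) / (4) = -1.2846
Change: (0.3218, 0.2414) → max |·| = 0.3218

0.3218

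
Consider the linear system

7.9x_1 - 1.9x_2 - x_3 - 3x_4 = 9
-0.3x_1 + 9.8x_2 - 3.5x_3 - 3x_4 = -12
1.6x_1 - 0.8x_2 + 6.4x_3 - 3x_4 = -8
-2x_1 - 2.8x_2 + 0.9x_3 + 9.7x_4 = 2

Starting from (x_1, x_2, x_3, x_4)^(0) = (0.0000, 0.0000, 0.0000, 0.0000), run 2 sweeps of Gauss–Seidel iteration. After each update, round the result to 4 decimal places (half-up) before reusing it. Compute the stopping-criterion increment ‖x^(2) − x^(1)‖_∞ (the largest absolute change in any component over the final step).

Iteration 1:
  x_1 = (9 - (-1.9)·0.0000 - (-1)·0.0000 - (-3)·0.0000) / (7.9) = 1.1392
  x_2 = (-12 - (-0.3)·1.1392 - (-3.5)·0.0000 - (-3)·0.0000) / (9.8) = -1.1896
  x_3 = (-8 - (1.6)·1.1392 - (-0.8)·-1.1896 - (-3)·0.0000) / (6.4) = -1.6835
  x_4 = (2 - (-2)·1.1392 - (-2.8)·-1.1896 - (0.9)·-1.6835) / (9.7) = 0.2539
Iteration 2:
  x_1 = (9 - (-1.9)·-1.1896 - (-1)·-1.6835 - (-3)·0.2539) / (7.9) = 0.7365
  x_2 = (-12 - (-0.3)·0.7365 - (-3.5)·-1.6835 - (-3)·0.2539) / (9.8) = -1.7255
  x_3 = (-8 - (1.6)·0.7365 - (-0.8)·-1.7255 - (-3)·0.2539) / (6.4) = -1.5308
  x_4 = (2 - (-2)·0.7365 - (-2.8)·-1.7255 - (0.9)·-1.5308) / (9.7) = 0.0020
Change: (-0.4027, -0.5359, 0.1527, -0.2519) → max |·| = 0.5359

0.5359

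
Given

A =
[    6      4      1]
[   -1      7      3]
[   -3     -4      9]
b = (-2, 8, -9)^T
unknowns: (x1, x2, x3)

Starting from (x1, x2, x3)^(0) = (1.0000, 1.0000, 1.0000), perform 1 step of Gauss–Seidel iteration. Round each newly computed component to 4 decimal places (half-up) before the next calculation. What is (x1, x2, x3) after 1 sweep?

(-1.1667, 0.5476, -1.1455)

Iteration 1:
  x1 = (-2 - (4)·1.0000 - (1)·1.0000) / (6) = -1.1667
  x2 = (8 - (-1)·-1.1667 - (3)·1.0000) / (7) = 0.5476
  x3 = (-9 - (-3)·-1.1667 - (-4)·0.5476) / (9) = -1.1455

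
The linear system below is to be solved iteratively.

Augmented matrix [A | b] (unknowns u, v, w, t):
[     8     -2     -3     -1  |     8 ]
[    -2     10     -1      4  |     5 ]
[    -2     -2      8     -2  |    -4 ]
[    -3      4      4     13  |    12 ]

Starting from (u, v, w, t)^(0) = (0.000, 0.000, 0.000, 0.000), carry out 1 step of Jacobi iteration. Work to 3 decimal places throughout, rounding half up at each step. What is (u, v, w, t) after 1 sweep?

Iteration 1:
  u = (8 - (-2)·0.000 - (-3)·0.000 - (-1)·0.000) / (8) = 1.000
  v = (5 - (-2)·0.000 - (-1)·0.000 - (4)·0.000) / (10) = 0.500
  w = (-4 - (-2)·0.000 - (-2)·0.000 - (-2)·0.000) / (8) = -0.500
  t = (12 - (-3)·0.000 - (4)·0.000 - (4)·0.000) / (13) = 0.923

(1.000, 0.500, -0.500, 0.923)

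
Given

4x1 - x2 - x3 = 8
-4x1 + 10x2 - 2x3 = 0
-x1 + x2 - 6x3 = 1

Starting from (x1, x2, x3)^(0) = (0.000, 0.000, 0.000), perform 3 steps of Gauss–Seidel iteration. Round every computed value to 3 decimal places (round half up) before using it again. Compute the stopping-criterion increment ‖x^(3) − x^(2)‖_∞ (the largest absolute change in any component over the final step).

0.013

Iteration 1:
  x1 = (8 - (-1)·0.000 - (-1)·0.000) / (4) = 2.000
  x2 = (0 - (-4)·2.000 - (-2)·0.000) / (10) = 0.800
  x3 = (1 - (-1)·2.000 - (1)·0.800) / (-6) = -0.367
Iteration 2:
  x1 = (8 - (-1)·0.800 - (-1)·-0.367) / (4) = 2.108
  x2 = (0 - (-4)·2.108 - (-2)·-0.367) / (10) = 0.770
  x3 = (1 - (-1)·2.108 - (1)·0.770) / (-6) = -0.390
Iteration 3:
  x1 = (8 - (-1)·0.770 - (-1)·-0.390) / (4) = 2.095
  x2 = (0 - (-4)·2.095 - (-2)·-0.390) / (10) = 0.760
  x3 = (1 - (-1)·2.095 - (1)·0.760) / (-6) = -0.389
Change: (-0.013, -0.010, 0.001) → max |·| = 0.013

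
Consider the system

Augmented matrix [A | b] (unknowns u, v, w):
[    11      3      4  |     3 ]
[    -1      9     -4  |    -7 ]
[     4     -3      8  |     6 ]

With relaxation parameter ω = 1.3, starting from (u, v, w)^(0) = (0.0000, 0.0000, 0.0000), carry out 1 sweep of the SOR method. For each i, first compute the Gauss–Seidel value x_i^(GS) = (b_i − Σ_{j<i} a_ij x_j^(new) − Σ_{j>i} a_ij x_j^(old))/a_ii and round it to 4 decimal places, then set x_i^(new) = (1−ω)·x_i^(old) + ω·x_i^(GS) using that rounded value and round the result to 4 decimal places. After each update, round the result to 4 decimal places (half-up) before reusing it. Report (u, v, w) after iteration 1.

(0.3545, -0.9599, 0.2766)

Iteration 1:
  u: GS value = (3 - (3)·0.0000 - (4)·0.0000) / (11) = 0.2727;  u ← (1−ω)·0.0000 + ω·0.2727 = 0.3545
  v: GS value = (-7 - (-1)·0.3545 - (-4)·0.0000) / (9) = -0.7384;  v ← (1−ω)·0.0000 + ω·-0.7384 = -0.9599
  w: GS value = (6 - (4)·0.3545 - (-3)·-0.9599) / (8) = 0.2128;  w ← (1−ω)·0.0000 + ω·0.2128 = 0.2766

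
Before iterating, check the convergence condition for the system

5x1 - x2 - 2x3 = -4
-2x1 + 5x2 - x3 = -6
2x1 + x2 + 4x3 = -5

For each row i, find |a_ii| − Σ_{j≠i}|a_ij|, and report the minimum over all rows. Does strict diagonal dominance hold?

row 1: |5| − (1+2) = 2
row 2: |5| − (2+1) = 2
row 3: |4| − (2+1) = 1
minimum over rows = 1 → strictly diagonally dominant (convergence guaranteed)

1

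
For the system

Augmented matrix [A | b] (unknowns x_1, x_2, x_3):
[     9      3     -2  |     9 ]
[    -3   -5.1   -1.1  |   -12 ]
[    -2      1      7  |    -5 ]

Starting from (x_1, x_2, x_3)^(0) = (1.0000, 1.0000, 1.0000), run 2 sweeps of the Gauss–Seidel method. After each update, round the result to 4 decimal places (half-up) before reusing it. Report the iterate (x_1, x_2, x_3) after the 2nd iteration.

Iteration 1:
  x_1 = (9 - (3)·1.0000 - (-2)·1.0000) / (9) = 0.8889
  x_2 = (-12 - (-3)·0.8889 - (-1.1)·1.0000) / (-5.1) = 1.6144
  x_3 = (-5 - (-2)·0.8889 - (1)·1.6144) / (7) = -0.6909
Iteration 2:
  x_1 = (9 - (3)·1.6144 - (-2)·-0.6909) / (9) = 0.3083
  x_2 = (-12 - (-3)·0.3083 - (-1.1)·-0.6909) / (-5.1) = 2.3206
  x_3 = (-5 - (-2)·0.3083 - (1)·2.3206) / (7) = -0.9577

(0.3083, 2.3206, -0.9577)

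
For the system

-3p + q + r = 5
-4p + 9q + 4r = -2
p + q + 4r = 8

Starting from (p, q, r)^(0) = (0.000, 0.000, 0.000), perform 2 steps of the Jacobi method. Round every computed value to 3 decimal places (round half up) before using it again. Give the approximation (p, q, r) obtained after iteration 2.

Iteration 1:
  p = (5 - (1)·0.000 - (1)·0.000) / (-3) = -1.667
  q = (-2 - (-4)·0.000 - (4)·0.000) / (9) = -0.222
  r = (8 - (1)·0.000 - (1)·0.000) / (4) = 2.000
Iteration 2:
  p = (5 - (1)·-0.222 - (1)·2.000) / (-3) = -1.074
  q = (-2 - (-4)·-1.667 - (4)·2.000) / (9) = -1.852
  r = (8 - (1)·-1.667 - (1)·-0.222) / (4) = 2.472

(-1.074, -1.852, 2.472)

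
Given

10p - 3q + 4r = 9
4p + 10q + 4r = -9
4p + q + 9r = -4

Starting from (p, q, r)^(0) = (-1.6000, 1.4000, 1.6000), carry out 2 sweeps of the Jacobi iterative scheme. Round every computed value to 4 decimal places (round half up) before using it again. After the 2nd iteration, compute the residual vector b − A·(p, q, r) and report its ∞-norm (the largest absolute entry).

3.4084

Iteration 1:
  p = (9 - (-3)·1.4000 - (4)·1.6000) / (10) = 0.6800
  q = (-9 - (4)·-1.6000 - (4)·1.6000) / (10) = -0.9000
  r = (-4 - (4)·-1.6000 - (1)·1.4000) / (9) = 0.1111
Iteration 2:
  p = (9 - (-3)·-0.9000 - (4)·0.1111) / (10) = 0.5856
  q = (-9 - (4)·0.6800 - (4)·0.1111) / (10) = -1.2164
  r = (-4 - (4)·0.6800 - (1)·-0.9000) / (9) = -0.6467
Residual b − A·x = (2.0816, 3.4084, 0.6943); ∞-norm = 3.4084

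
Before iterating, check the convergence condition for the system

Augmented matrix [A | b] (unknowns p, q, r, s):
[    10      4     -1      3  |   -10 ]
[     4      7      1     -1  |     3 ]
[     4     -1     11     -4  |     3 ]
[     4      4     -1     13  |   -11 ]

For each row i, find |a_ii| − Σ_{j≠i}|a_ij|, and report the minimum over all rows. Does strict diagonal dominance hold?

row 1: |10| − (4+1+3) = 2
row 2: |7| − (4+1+1) = 1
row 3: |11| − (4+1+4) = 2
row 4: |13| − (4+4+1) = 4
minimum over rows = 1 → strictly diagonally dominant (convergence guaranteed)

1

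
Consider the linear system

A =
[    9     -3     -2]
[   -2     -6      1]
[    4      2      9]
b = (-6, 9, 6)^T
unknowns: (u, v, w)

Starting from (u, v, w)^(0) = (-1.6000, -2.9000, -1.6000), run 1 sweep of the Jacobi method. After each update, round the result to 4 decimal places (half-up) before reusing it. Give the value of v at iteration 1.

Iteration 1:
  u = (-6 - (-3)·-2.9000 - (-2)·-1.6000) / (9) = -1.9889
  v = (9 - (-2)·-1.6000 - (1)·-1.6000) / (-6) = -1.2333
  w = (6 - (4)·-1.6000 - (2)·-2.9000) / (9) = 2.0222

-1.2333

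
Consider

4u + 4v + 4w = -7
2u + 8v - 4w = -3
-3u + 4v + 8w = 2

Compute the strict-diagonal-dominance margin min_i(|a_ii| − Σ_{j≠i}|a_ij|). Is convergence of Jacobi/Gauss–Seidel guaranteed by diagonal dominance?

-4

row 1: |4| − (4+4) = -4
row 2: |8| − (2+4) = 2
row 3: |8| − (3+4) = 1
minimum over rows = -4 → not strictly diagonally dominant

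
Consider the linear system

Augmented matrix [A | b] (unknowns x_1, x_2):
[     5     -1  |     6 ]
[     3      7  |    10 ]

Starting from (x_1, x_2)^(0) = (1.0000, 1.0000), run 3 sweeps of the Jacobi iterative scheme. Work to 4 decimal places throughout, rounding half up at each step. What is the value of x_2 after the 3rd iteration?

0.8286

Iteration 1:
  x_1 = (6 - (-1)·1.0000) / (5) = 1.4000
  x_2 = (10 - (3)·1.0000) / (7) = 1.0000
Iteration 2:
  x_1 = (6 - (-1)·1.0000) / (5) = 1.4000
  x_2 = (10 - (3)·1.4000) / (7) = 0.8286
Iteration 3:
  x_1 = (6 - (-1)·0.8286) / (5) = 1.3657
  x_2 = (10 - (3)·1.4000) / (7) = 0.8286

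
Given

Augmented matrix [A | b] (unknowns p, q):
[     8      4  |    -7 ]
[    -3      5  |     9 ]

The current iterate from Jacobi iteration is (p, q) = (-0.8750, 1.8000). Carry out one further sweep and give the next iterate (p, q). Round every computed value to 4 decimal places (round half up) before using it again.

(-1.7750, 1.2750)

One sweep:
  p = (-7 - (4)·1.8000) / (8) = -1.7750
  q = (9 - (-3)·-0.8750) / (5) = 1.2750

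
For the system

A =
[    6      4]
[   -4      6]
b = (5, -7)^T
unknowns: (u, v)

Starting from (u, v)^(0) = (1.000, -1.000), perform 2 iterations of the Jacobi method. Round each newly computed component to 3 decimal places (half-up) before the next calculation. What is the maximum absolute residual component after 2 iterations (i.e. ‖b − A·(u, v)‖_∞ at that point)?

Iteration 1:
  u = (5 - (4)·-1.000) / (6) = 1.500
  v = (-7 - (-4)·1.000) / (6) = -0.500
Iteration 2:
  u = (5 - (4)·-0.500) / (6) = 1.167
  v = (-7 - (-4)·1.500) / (6) = -0.167
Residual b − A·x = (-1.334, -1.330); ∞-norm = 1.334

1.334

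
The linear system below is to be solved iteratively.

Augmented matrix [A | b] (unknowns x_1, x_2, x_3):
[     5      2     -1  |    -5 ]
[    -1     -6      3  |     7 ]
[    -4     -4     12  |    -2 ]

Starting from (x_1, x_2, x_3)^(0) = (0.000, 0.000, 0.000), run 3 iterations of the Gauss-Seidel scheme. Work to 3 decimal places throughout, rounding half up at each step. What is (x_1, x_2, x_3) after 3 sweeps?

Iteration 1:
  x_1 = (-5 - (2)·0.000 - (-1)·0.000) / (5) = -1.000
  x_2 = (7 - (-1)·-1.000 - (3)·0.000) / (-6) = -1.000
  x_3 = (-2 - (-4)·-1.000 - (-4)·-1.000) / (12) = -0.833
Iteration 2:
  x_1 = (-5 - (2)·-1.000 - (-1)·-0.833) / (5) = -0.767
  x_2 = (7 - (-1)·-0.767 - (3)·-0.833) / (-6) = -1.455
  x_3 = (-2 - (-4)·-0.767 - (-4)·-1.455) / (12) = -0.907
Iteration 3:
  x_1 = (-5 - (2)·-1.455 - (-1)·-0.907) / (5) = -0.599
  x_2 = (7 - (-1)·-0.599 - (3)·-0.907) / (-6) = -1.520
  x_3 = (-2 - (-4)·-0.599 - (-4)·-1.520) / (12) = -0.873

(-0.599, -1.520, -0.873)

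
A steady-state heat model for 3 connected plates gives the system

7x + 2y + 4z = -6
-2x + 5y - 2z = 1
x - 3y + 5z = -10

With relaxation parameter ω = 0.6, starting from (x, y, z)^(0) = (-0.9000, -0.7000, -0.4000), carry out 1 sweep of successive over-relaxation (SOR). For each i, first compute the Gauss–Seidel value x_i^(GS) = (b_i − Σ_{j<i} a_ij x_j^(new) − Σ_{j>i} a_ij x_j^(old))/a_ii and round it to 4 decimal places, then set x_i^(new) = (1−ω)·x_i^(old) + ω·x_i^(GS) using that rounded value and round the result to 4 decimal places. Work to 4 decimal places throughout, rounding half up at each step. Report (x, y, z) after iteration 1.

(-0.6172, -0.4041, -1.4314)

Iteration 1:
  x: GS value = (-6 - (2)·-0.7000 - (4)·-0.4000) / (7) = -0.4286;  x ← (1−ω)·-0.9000 + ω·-0.4286 = -0.6172
  y: GS value = (1 - (-2)·-0.6172 - (-2)·-0.4000) / (5) = -0.2069;  y ← (1−ω)·-0.7000 + ω·-0.2069 = -0.4041
  z: GS value = (-10 - (1)·-0.6172 - (-3)·-0.4041) / (5) = -2.1190;  z ← (1−ω)·-0.4000 + ω·-2.1190 = -1.4314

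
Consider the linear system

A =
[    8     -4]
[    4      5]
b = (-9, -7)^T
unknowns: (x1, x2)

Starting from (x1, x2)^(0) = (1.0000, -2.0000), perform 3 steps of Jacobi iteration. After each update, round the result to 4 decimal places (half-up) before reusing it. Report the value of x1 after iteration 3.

-0.9750

Iteration 1:
  x1 = (-9 - (-4)·-2.0000) / (8) = -2.1250
  x2 = (-7 - (4)·1.0000) / (5) = -2.2000
Iteration 2:
  x1 = (-9 - (-4)·-2.2000) / (8) = -2.2250
  x2 = (-7 - (4)·-2.1250) / (5) = 0.3000
Iteration 3:
  x1 = (-9 - (-4)·0.3000) / (8) = -0.9750
  x2 = (-7 - (4)·-2.2250) / (5) = 0.3800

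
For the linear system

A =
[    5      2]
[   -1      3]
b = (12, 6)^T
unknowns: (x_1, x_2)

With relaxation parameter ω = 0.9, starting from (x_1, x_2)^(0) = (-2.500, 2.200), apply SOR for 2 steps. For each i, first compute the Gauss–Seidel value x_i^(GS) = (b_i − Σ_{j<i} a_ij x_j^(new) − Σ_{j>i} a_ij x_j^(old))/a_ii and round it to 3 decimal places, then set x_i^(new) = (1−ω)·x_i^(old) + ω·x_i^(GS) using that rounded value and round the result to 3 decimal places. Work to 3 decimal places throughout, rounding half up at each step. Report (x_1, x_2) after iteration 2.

(1.424, 2.463)

Iteration 1:
  x_1: GS value = (12 - (2)·2.200) / (5) = 1.520;  x_1 ← (1−ω)·-2.500 + ω·1.520 = 1.118
  x_2: GS value = (6 - (-1)·1.118) / (3) = 2.373;  x_2 ← (1−ω)·2.200 + ω·2.373 = 2.356
Iteration 2:
  x_1: GS value = (12 - (2)·2.356) / (5) = 1.458;  x_1 ← (1−ω)·1.118 + ω·1.458 = 1.424
  x_2: GS value = (6 - (-1)·1.424) / (3) = 2.475;  x_2 ← (1−ω)·2.356 + ω·2.475 = 2.463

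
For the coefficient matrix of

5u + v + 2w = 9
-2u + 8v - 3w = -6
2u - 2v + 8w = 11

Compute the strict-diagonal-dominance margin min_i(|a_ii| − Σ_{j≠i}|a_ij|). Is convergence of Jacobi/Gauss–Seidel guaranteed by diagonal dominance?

2

row 1: |5| − (1+2) = 2
row 2: |8| − (2+3) = 3
row 3: |8| − (2+2) = 4
minimum over rows = 2 → strictly diagonally dominant (convergence guaranteed)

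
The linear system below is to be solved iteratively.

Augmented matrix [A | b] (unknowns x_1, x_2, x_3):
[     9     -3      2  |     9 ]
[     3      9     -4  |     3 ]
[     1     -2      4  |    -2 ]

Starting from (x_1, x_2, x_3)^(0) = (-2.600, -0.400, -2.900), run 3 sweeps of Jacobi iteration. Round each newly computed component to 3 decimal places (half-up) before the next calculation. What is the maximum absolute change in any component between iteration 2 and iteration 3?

Iteration 1:
  x_1 = (9 - (-3)·-0.400 - (2)·-2.900) / (9) = 1.511
  x_2 = (3 - (3)·-2.600 - (-4)·-2.900) / (9) = -0.089
  x_3 = (-2 - (1)·-2.600 - (-2)·-0.400) / (4) = -0.050
Iteration 2:
  x_1 = (9 - (-3)·-0.089 - (2)·-0.050) / (9) = 0.981
  x_2 = (3 - (3)·1.511 - (-4)·-0.050) / (9) = -0.193
  x_3 = (-2 - (1)·1.511 - (-2)·-0.089) / (4) = -0.922
Iteration 3:
  x_1 = (9 - (-3)·-0.193 - (2)·-0.922) / (9) = 1.141
  x_2 = (3 - (3)·0.981 - (-4)·-0.922) / (9) = -0.403
  x_3 = (-2 - (1)·0.981 - (-2)·-0.193) / (4) = -0.842
Change: (0.160, -0.210, 0.080) → max |·| = 0.210

0.210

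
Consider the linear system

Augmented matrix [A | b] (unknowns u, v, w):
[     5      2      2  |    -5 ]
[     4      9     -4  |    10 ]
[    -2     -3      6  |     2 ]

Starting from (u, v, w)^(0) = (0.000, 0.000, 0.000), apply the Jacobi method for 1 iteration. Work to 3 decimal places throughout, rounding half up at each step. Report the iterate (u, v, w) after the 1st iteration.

(-1.000, 1.111, 0.333)

Iteration 1:
  u = (-5 - (2)·0.000 - (2)·0.000) / (5) = -1.000
  v = (10 - (4)·0.000 - (-4)·0.000) / (9) = 1.111
  w = (2 - (-2)·0.000 - (-3)·0.000) / (6) = 0.333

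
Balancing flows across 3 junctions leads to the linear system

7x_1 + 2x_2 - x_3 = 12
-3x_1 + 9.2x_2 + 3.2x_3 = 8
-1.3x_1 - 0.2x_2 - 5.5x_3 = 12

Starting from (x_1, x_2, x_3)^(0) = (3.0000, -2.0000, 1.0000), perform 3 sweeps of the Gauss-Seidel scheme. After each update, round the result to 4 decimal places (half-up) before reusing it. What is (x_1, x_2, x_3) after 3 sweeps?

Iteration 1:
  x_1 = (12 - (2)·-2.0000 - (-1)·1.0000) / (7) = 2.4286
  x_2 = (8 - (-3)·2.4286 - (3.2)·1.0000) / (9.2) = 1.3137
  x_3 = (12 - (-1.3)·2.4286 - (-0.2)·1.3137) / (-5.5) = -2.8036
Iteration 2:
  x_1 = (12 - (2)·1.3137 - (-1)·-2.8036) / (7) = 0.9384
  x_2 = (8 - (-3)·0.9384 - (3.2)·-2.8036) / (9.2) = 2.1507
  x_3 = (12 - (-1.3)·0.9384 - (-0.2)·2.1507) / (-5.5) = -2.4818
Iteration 3:
  x_1 = (12 - (2)·2.1507 - (-1)·-2.4818) / (7) = 0.7453
  x_2 = (8 - (-3)·0.7453 - (3.2)·-2.4818) / (9.2) = 1.9758
  x_3 = (12 - (-1.3)·0.7453 - (-0.2)·1.9758) / (-5.5) = -2.4298

(0.7453, 1.9758, -2.4298)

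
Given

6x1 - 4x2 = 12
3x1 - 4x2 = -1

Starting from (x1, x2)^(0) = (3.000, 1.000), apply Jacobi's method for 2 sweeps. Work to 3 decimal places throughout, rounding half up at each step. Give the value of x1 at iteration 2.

3.667

Iteration 1:
  x1 = (12 - (-4)·1.000) / (6) = 2.667
  x2 = (-1 - (3)·3.000) / (-4) = 2.500
Iteration 2:
  x1 = (12 - (-4)·2.500) / (6) = 3.667
  x2 = (-1 - (3)·2.667) / (-4) = 2.250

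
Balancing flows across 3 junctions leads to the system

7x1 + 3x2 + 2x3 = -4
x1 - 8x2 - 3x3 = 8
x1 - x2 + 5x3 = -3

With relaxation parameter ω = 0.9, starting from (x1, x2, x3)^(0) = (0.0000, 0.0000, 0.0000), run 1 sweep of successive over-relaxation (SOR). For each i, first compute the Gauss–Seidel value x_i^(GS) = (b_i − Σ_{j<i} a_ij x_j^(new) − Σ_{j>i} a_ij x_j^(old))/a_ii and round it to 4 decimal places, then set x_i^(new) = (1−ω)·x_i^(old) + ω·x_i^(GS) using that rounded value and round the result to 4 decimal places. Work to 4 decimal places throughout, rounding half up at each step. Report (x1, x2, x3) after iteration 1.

(-0.5143, -0.9579, -0.6198)

Iteration 1:
  x1: GS value = (-4 - (3)·0.0000 - (2)·0.0000) / (7) = -0.5714;  x1 ← (1−ω)·0.0000 + ω·-0.5714 = -0.5143
  x2: GS value = (8 - (1)·-0.5143 - (-3)·0.0000) / (-8) = -1.0643;  x2 ← (1−ω)·0.0000 + ω·-1.0643 = -0.9579
  x3: GS value = (-3 - (1)·-0.5143 - (-1)·-0.9579) / (5) = -0.6887;  x3 ← (1−ω)·0.0000 + ω·-0.6887 = -0.6198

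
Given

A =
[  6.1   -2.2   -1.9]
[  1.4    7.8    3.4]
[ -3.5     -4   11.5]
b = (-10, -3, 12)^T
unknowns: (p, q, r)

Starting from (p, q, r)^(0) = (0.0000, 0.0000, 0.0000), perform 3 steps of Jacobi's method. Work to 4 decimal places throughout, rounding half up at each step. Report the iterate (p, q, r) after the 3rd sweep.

Iteration 1:
  p = (-10 - (-2.2)·0.0000 - (-1.9)·0.0000) / (6.1) = -1.6393
  q = (-3 - (1.4)·0.0000 - (3.4)·0.0000) / (7.8) = -0.3846
  r = (12 - (-3.5)·0.0000 - (-4)·0.0000) / (11.5) = 1.0435
Iteration 2:
  p = (-10 - (-2.2)·-0.3846 - (-1.9)·1.0435) / (6.1) = -1.4530
  q = (-3 - (1.4)·-1.6393 - (3.4)·1.0435) / (7.8) = -0.5452
  r = (12 - (-3.5)·-1.6393 - (-4)·-0.3846) / (11.5) = 0.4108
Iteration 3:
  p = (-10 - (-2.2)·-0.5452 - (-1.9)·0.4108) / (6.1) = -1.7080
  q = (-3 - (1.4)·-1.4530 - (3.4)·0.4108) / (7.8) = -0.3029
  r = (12 - (-3.5)·-1.4530 - (-4)·-0.5452) / (11.5) = 0.4116

(-1.7080, -0.3029, 0.4116)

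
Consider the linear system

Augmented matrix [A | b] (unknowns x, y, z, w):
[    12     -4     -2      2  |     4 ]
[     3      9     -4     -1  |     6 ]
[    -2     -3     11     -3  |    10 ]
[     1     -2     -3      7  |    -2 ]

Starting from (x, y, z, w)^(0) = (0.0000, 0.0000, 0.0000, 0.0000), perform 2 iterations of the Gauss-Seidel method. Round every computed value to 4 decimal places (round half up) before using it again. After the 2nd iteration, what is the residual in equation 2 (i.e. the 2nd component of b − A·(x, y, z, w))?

1.2176

Iteration 1:
  x = (4 - (-4)·0.0000 - (-2)·0.0000 - (2)·0.0000) / (12) = 0.3333
  y = (6 - (3)·0.3333 - (-4)·0.0000 - (-1)·0.0000) / (9) = 0.5556
  z = (10 - (-2)·0.3333 - (-3)·0.5556 - (-3)·0.0000) / (11) = 1.1212
  w = (-2 - (1)·0.3333 - (-2)·0.5556 - (-3)·1.1212) / (7) = 0.3059
Iteration 2:
  x = (4 - (-4)·0.5556 - (-2)·1.1212 - (2)·0.3059) / (12) = 0.6544
  y = (6 - (3)·0.6544 - (-4)·1.1212 - (-1)·0.3059) / (9) = 0.9808
  z = (10 - (-2)·0.6544 - (-3)·0.9808 - (-3)·0.3059) / (11) = 1.3790
  w = (-2 - (1)·0.6544 - (-2)·0.9808 - (-3)·1.3790) / (7) = 0.4920
Residual b − A·x = (1.8444, 1.2176, 0.5582, 0.0002)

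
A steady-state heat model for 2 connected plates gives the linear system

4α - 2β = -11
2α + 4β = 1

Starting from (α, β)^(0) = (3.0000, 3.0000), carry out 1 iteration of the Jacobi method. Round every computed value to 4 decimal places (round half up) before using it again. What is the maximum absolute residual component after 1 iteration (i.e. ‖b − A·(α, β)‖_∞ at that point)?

Iteration 1:
  α = (-11 - (-2)·3.0000) / (4) = -1.2500
  β = (1 - (2)·3.0000) / (4) = -1.2500
Residual b − A·x = (-8.5000, 8.5000); ∞-norm = 8.5000

8.5000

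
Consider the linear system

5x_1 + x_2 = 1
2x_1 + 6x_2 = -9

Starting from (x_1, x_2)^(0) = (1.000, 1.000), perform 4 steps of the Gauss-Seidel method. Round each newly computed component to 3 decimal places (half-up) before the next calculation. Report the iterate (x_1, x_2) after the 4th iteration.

(0.536, -1.679)

Iteration 1:
  x_1 = (1 - (1)·1.000) / (5) = 0.000
  x_2 = (-9 - (2)·0.000) / (6) = -1.500
Iteration 2:
  x_1 = (1 - (1)·-1.500) / (5) = 0.500
  x_2 = (-9 - (2)·0.500) / (6) = -1.667
Iteration 3:
  x_1 = (1 - (1)·-1.667) / (5) = 0.533
  x_2 = (-9 - (2)·0.533) / (6) = -1.678
Iteration 4:
  x_1 = (1 - (1)·-1.678) / (5) = 0.536
  x_2 = (-9 - (2)·0.536) / (6) = -1.679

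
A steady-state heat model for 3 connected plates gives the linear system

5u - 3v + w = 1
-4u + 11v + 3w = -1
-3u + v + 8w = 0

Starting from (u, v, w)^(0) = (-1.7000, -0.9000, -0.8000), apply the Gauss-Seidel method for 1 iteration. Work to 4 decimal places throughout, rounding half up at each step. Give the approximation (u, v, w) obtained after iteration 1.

(-0.1800, 0.0618, -0.0752)

Iteration 1:
  u = (1 - (-3)·-0.9000 - (1)·-0.8000) / (5) = -0.1800
  v = (-1 - (-4)·-0.1800 - (3)·-0.8000) / (11) = 0.0618
  w = (0 - (-3)·-0.1800 - (1)·0.0618) / (8) = -0.0752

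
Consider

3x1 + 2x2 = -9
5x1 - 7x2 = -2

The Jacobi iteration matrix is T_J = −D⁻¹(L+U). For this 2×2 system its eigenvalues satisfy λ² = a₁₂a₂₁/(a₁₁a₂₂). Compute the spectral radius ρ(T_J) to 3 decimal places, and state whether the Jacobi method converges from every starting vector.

a₁₂a₂₁/(a₁₁a₂₂) = (2)·(5) / ((3)·(-7)) = -0.476190
ρ = √|-0.476190| = √0.476190 = 0.690
ρ < 1, so Jacobi converges

0.690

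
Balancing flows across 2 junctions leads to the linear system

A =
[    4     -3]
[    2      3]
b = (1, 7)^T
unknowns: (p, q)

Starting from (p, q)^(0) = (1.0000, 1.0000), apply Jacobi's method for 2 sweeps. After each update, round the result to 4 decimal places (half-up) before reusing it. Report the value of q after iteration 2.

1.6667

Iteration 1:
  p = (1 - (-3)·1.0000) / (4) = 1.0000
  q = (7 - (2)·1.0000) / (3) = 1.6667
Iteration 2:
  p = (1 - (-3)·1.6667) / (4) = 1.5000
  q = (7 - (2)·1.0000) / (3) = 1.6667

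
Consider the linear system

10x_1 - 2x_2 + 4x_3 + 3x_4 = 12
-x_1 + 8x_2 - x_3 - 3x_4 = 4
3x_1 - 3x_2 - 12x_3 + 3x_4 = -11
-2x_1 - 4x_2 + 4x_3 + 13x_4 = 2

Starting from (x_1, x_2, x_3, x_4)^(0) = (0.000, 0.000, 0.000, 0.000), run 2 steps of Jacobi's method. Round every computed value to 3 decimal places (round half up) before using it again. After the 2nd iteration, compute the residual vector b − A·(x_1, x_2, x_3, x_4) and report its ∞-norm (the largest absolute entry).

1.735

Iteration 1:
  x_1 = (12 - (-2)·0.000 - (4)·0.000 - (3)·0.000) / (10) = 1.200
  x_2 = (4 - (-1)·0.000 - (-1)·0.000 - (-3)·0.000) / (8) = 0.500
  x_3 = (-11 - (3)·0.000 - (-3)·0.000 - (3)·0.000) / (-12) = 0.917
  x_4 = (2 - (-2)·0.000 - (-4)·0.000 - (4)·0.000) / (13) = 0.154
Iteration 2:
  x_1 = (12 - (-2)·0.500 - (4)·0.917 - (3)·0.154) / (10) = 0.887
  x_2 = (4 - (-1)·1.200 - (-1)·0.917 - (-3)·0.154) / (8) = 0.822
  x_3 = (-11 - (3)·1.200 - (-3)·0.500 - (3)·0.154) / (-12) = 1.130
  x_4 = (2 - (-2)·1.200 - (-4)·0.500 - (4)·0.917) / (13) = 0.210
Residual b − A·x = (-0.376, 0.071, 1.735, -0.188); ∞-norm = 1.735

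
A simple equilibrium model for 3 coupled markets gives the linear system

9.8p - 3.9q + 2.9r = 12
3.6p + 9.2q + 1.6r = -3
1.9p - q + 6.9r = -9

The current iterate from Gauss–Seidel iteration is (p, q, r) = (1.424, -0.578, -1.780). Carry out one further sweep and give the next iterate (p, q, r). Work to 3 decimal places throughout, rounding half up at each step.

One sweep:
  p = (12 - (-3.9)·-0.578 - (2.9)·-1.780) / (9.8) = 1.521
  q = (-3 - (3.6)·1.521 - (1.6)·-1.780) / (9.2) = -0.612
  r = (-9 - (1.9)·1.521 - (-1)·-0.612) / (6.9) = -1.812

(1.521, -0.612, -1.812)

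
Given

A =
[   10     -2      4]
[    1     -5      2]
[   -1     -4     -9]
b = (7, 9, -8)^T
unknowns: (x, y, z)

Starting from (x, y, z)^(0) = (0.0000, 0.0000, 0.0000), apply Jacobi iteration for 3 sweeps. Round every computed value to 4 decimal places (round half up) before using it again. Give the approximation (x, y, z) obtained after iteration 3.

Iteration 1:
  x = (7 - (-2)·0.0000 - (4)·0.0000) / (10) = 0.7000
  y = (9 - (1)·0.0000 - (2)·0.0000) / (-5) = -1.8000
  z = (-8 - (-1)·0.0000 - (-4)·0.0000) / (-9) = 0.8889
Iteration 2:
  x = (7 - (-2)·-1.8000 - (4)·0.8889) / (10) = -0.0156
  y = (9 - (1)·0.7000 - (2)·0.8889) / (-5) = -1.3044
  z = (-8 - (-1)·0.7000 - (-4)·-1.8000) / (-9) = 1.6111
Iteration 3:
  x = (7 - (-2)·-1.3044 - (4)·1.6111) / (10) = -0.2053
  y = (9 - (1)·-0.0156 - (2)·1.6111) / (-5) = -1.1587
  z = (-8 - (-1)·-0.0156 - (-4)·-1.3044) / (-9) = 1.4704

(-0.2053, -1.1587, 1.4704)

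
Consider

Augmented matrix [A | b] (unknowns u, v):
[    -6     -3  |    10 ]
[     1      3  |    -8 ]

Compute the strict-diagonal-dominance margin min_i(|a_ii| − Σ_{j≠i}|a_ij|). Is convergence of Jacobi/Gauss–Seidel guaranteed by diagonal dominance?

2

row 1: |-6| − (3) = 3
row 2: |3| − (1) = 2
minimum over rows = 2 → strictly diagonally dominant (convergence guaranteed)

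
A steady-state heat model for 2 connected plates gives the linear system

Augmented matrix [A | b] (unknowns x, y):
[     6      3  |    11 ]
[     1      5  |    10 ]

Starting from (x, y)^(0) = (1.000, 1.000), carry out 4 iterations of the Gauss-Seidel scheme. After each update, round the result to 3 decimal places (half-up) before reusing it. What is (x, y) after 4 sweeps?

Iteration 1:
  x = (11 - (3)·1.000) / (6) = 1.333
  y = (10 - (1)·1.333) / (5) = 1.733
Iteration 2:
  x = (11 - (3)·1.733) / (6) = 0.967
  y = (10 - (1)·0.967) / (5) = 1.807
Iteration 3:
  x = (11 - (3)·1.807) / (6) = 0.930
  y = (10 - (1)·0.930) / (5) = 1.814
Iteration 4:
  x = (11 - (3)·1.814) / (6) = 0.926
  y = (10 - (1)·0.926) / (5) = 1.815

(0.926, 1.815)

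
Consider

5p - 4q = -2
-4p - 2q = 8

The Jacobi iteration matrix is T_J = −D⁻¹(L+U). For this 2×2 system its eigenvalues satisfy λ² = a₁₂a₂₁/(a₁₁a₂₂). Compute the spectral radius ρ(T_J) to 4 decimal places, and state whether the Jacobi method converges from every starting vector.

a₁₂a₂₁/(a₁₁a₂₂) = (-4)·(-4) / ((5)·(-2)) = -1.600000
ρ = √|-1.600000| = √1.600000 = 1.2649
ρ > 1, so Jacobi diverges

1.2649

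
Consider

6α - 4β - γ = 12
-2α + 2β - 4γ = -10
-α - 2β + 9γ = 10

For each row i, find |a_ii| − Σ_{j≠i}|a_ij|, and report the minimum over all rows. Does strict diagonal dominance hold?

-4

row 1: |6| − (4+1) = 1
row 2: |2| − (2+4) = -4
row 3: |9| − (1+2) = 6
minimum over rows = -4 → not strictly diagonally dominant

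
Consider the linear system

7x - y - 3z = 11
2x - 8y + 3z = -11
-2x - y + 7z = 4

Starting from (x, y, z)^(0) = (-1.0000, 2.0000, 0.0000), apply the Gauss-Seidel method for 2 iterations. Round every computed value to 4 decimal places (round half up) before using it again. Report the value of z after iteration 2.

1.6185

Iteration 1:
  x = (11 - (-1)·2.0000 - (-3)·0.0000) / (7) = 1.8571
  y = (-11 - (2)·1.8571 - (3)·0.0000) / (-8) = 1.8393
  z = (4 - (-2)·1.8571 - (-1)·1.8393) / (7) = 1.3648
Iteration 2:
  x = (11 - (-1)·1.8393 - (-3)·1.3648) / (7) = 2.4191
  y = (-11 - (2)·2.4191 - (3)·1.3648) / (-8) = 2.4916
  z = (4 - (-2)·2.4191 - (-1)·2.4916) / (7) = 1.6185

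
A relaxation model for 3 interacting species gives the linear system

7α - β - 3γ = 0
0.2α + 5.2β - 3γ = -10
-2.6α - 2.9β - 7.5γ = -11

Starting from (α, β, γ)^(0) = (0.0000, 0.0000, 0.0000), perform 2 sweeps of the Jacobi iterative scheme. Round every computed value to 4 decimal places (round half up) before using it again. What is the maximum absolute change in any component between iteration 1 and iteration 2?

Iteration 1:
  α = (0 - (-1)·0.0000 - (-3)·0.0000) / (7) = 0.0000
  β = (-10 - (0.2)·0.0000 - (-3)·0.0000) / (5.2) = -1.9231
  γ = (-11 - (-2.6)·0.0000 - (-2.9)·0.0000) / (-7.5) = 1.4667
Iteration 2:
  α = (0 - (-1)·-1.9231 - (-3)·1.4667) / (7) = 0.3539
  β = (-10 - (0.2)·0.0000 - (-3)·1.4667) / (5.2) = -1.0769
  γ = (-11 - (-2.6)·0.0000 - (-2.9)·-1.9231) / (-7.5) = 2.2103
Change: (0.3539, 0.8462, 0.7436) → max |·| = 0.8462

0.8462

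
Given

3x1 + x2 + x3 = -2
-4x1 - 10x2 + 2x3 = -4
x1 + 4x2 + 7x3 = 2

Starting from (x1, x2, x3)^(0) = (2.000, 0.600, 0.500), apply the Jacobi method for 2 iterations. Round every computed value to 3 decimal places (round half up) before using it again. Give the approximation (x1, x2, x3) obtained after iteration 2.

Iteration 1:
  x1 = (-2 - (1)·0.600 - (1)·0.500) / (3) = -1.033
  x2 = (-4 - (-4)·2.000 - (2)·0.500) / (-10) = -0.300
  x3 = (2 - (1)·2.000 - (4)·0.600) / (7) = -0.343
Iteration 2:
  x1 = (-2 - (1)·-0.300 - (1)·-0.343) / (3) = -0.452
  x2 = (-4 - (-4)·-1.033 - (2)·-0.343) / (-10) = 0.745
  x3 = (2 - (1)·-1.033 - (4)·-0.300) / (7) = 0.605

(-0.452, 0.745, 0.605)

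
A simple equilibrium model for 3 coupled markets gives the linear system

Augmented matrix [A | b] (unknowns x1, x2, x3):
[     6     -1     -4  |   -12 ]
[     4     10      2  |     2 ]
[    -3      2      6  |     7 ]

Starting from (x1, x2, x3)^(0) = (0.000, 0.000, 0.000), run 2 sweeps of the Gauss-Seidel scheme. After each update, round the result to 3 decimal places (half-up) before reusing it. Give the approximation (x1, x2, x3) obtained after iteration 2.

Iteration 1:
  x1 = (-12 - (-1)·0.000 - (-4)·0.000) / (6) = -2.000
  x2 = (2 - (4)·-2.000 - (2)·0.000) / (10) = 1.000
  x3 = (7 - (-3)·-2.000 - (2)·1.000) / (6) = -0.167
Iteration 2:
  x1 = (-12 - (-1)·1.000 - (-4)·-0.167) / (6) = -1.945
  x2 = (2 - (4)·-1.945 - (2)·-0.167) / (10) = 1.011
  x3 = (7 - (-3)·-1.945 - (2)·1.011) / (6) = -0.143

(-1.945, 1.011, -0.143)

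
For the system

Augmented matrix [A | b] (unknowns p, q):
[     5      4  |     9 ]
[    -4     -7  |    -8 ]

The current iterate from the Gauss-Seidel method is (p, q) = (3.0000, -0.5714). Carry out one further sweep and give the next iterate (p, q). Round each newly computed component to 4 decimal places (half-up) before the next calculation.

(2.2571, -0.1469)

One sweep:
  p = (9 - (4)·-0.5714) / (5) = 2.2571
  q = (-8 - (-4)·2.2571) / (-7) = -0.1469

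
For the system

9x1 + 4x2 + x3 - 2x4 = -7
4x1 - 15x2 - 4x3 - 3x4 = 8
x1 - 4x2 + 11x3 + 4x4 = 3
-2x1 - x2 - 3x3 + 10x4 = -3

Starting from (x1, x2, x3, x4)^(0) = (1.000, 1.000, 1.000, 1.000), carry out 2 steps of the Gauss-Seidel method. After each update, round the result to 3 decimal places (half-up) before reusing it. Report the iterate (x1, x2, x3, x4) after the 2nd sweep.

(-0.326, -0.339, 0.466, -0.259)

Iteration 1:
  x1 = (-7 - (4)·1.000 - (1)·1.000 - (-2)·1.000) / (9) = -1.111
  x2 = (8 - (4)·-1.111 - (-4)·1.000 - (-3)·1.000) / (-15) = -1.296
  x3 = (3 - (1)·-1.111 - (-4)·-1.296 - (4)·1.000) / (11) = -0.461
  x4 = (-3 - (-2)·-1.111 - (-1)·-1.296 - (-3)·-0.461) / (10) = -0.790
Iteration 2:
  x1 = (-7 - (4)·-1.296 - (1)·-0.461 - (-2)·-0.790) / (9) = -0.326
  x2 = (8 - (4)·-0.326 - (-4)·-0.461 - (-3)·-0.790) / (-15) = -0.339
  x3 = (3 - (1)·-0.326 - (-4)·-0.339 - (4)·-0.790) / (11) = 0.466
  x4 = (-3 - (-2)·-0.326 - (-1)·-0.339 - (-3)·0.466) / (10) = -0.259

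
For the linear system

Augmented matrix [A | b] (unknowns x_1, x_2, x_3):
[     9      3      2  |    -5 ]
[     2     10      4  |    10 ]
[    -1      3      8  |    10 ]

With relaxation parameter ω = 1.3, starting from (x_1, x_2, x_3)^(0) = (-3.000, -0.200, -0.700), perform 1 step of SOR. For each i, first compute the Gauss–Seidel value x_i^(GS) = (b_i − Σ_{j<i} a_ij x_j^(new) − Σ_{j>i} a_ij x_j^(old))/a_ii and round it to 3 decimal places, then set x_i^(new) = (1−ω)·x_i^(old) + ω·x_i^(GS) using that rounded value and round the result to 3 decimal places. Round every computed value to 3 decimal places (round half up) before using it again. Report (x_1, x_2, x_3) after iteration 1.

(0.467, 1.603, 1.129)

Iteration 1:
  x_1: GS value = (-5 - (3)·-0.200 - (2)·-0.700) / (9) = -0.333;  x_1 ← (1−ω)·-3.000 + ω·-0.333 = 0.467
  x_2: GS value = (10 - (2)·0.467 - (4)·-0.700) / (10) = 1.187;  x_2 ← (1−ω)·-0.200 + ω·1.187 = 1.603
  x_3: GS value = (10 - (-1)·0.467 - (3)·1.603) / (8) = 0.707;  x_3 ← (1−ω)·-0.700 + ω·0.707 = 1.129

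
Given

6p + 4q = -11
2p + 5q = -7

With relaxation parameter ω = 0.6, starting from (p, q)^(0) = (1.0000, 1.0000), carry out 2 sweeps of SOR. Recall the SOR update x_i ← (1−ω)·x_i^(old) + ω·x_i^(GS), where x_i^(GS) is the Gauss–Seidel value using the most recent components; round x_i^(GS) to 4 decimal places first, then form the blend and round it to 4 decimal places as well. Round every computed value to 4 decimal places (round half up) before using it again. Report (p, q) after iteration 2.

(-1.4696, -0.5577)

Iteration 1:
  p: GS value = (-11 - (4)·1.0000) / (6) = -2.5000;  p ← (1−ω)·1.0000 + ω·-2.5000 = -1.1000
  q: GS value = (-7 - (2)·-1.1000) / (5) = -0.9600;  q ← (1−ω)·1.0000 + ω·-0.9600 = -0.1760
Iteration 2:
  p: GS value = (-11 - (4)·-0.1760) / (6) = -1.7160;  p ← (1−ω)·-1.1000 + ω·-1.7160 = -1.4696
  q: GS value = (-7 - (2)·-1.4696) / (5) = -0.8122;  q ← (1−ω)·-0.1760 + ω·-0.8122 = -0.5577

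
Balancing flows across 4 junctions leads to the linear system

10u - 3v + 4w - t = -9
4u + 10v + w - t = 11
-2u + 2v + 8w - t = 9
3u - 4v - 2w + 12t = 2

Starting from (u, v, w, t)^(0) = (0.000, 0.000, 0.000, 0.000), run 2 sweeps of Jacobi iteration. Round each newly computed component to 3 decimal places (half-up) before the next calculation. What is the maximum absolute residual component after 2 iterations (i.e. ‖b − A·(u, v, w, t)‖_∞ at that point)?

3.484

Iteration 1:
  u = (-9 - (-3)·0.000 - (4)·0.000 - (-1)·0.000) / (10) = -0.900
  v = (11 - (4)·0.000 - (1)·0.000 - (-1)·0.000) / (10) = 1.100
  w = (9 - (-2)·0.000 - (2)·0.000 - (-1)·0.000) / (8) = 1.125
  t = (2 - (3)·0.000 - (-4)·0.000 - (-2)·0.000) / (12) = 0.167
Iteration 2:
  u = (-9 - (-3)·1.100 - (4)·1.125 - (-1)·0.167) / (10) = -1.003
  v = (11 - (4)·-0.900 - (1)·1.125 - (-1)·0.167) / (10) = 1.364
  w = (9 - (-2)·-0.900 - (2)·1.100 - (-1)·0.167) / (8) = 0.646
  t = (2 - (3)·-0.900 - (-4)·1.100 - (-2)·1.125) / (12) = 0.946
Residual b − A·x = (3.484, 1.672, 0.044, 0.405); ∞-norm = 3.484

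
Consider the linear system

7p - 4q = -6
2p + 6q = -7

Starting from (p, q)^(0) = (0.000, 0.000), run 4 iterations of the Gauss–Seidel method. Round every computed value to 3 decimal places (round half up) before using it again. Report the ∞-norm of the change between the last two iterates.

Iteration 1:
  p = (-6 - (-4)·0.000) / (7) = -0.857
  q = (-7 - (2)·-0.857) / (6) = -0.881
Iteration 2:
  p = (-6 - (-4)·-0.881) / (7) = -1.361
  q = (-7 - (2)·-1.361) / (6) = -0.713
Iteration 3:
  p = (-6 - (-4)·-0.713) / (7) = -1.265
  q = (-7 - (2)·-1.265) / (6) = -0.745
Iteration 4:
  p = (-6 - (-4)·-0.745) / (7) = -1.283
  q = (-7 - (2)·-1.283) / (6) = -0.739
Change: (-0.018, 0.006) → max |·| = 0.018

0.018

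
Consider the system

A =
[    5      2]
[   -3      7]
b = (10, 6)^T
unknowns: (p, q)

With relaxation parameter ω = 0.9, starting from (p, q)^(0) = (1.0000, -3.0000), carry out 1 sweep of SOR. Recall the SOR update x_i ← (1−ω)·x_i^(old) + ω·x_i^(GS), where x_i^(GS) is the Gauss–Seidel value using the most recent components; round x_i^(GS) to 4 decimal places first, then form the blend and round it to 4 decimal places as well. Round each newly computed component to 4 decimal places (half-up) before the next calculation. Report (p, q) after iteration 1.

Iteration 1:
  p: GS value = (10 - (2)·-3.0000) / (5) = 3.2000;  p ← (1−ω)·1.0000 + ω·3.2000 = 2.9800
  q: GS value = (6 - (-3)·2.9800) / (7) = 2.1343;  q ← (1−ω)·-3.0000 + ω·2.1343 = 1.6209

(2.9800, 1.6209)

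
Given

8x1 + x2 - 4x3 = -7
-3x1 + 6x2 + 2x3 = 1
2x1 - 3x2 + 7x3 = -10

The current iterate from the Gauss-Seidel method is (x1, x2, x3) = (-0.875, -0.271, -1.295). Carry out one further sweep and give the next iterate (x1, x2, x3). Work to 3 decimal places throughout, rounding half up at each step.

(-1.489, -0.146, -1.066)

One sweep:
  x1 = (-7 - (1)·-0.271 - (-4)·-1.295) / (8) = -1.489
  x2 = (1 - (-3)·-1.489 - (2)·-1.295) / (6) = -0.146
  x3 = (-10 - (2)·-1.489 - (-3)·-0.146) / (7) = -1.066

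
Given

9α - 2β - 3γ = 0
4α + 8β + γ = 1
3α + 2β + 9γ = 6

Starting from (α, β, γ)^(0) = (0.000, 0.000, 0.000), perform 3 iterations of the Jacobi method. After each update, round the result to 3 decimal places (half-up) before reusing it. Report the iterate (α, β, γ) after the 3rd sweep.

Iteration 1:
  α = (0 - (-2)·0.000 - (-3)·0.000) / (9) = 0.000
  β = (1 - (4)·0.000 - (1)·0.000) / (8) = 0.125
  γ = (6 - (3)·0.000 - (2)·0.000) / (9) = 0.667
Iteration 2:
  α = (0 - (-2)·0.125 - (-3)·0.667) / (9) = 0.250
  β = (1 - (4)·0.000 - (1)·0.667) / (8) = 0.042
  γ = (6 - (3)·0.000 - (2)·0.125) / (9) = 0.639
Iteration 3:
  α = (0 - (-2)·0.042 - (-3)·0.639) / (9) = 0.222
  β = (1 - (4)·0.250 - (1)·0.639) / (8) = -0.080
  γ = (6 - (3)·0.250 - (2)·0.042) / (9) = 0.574

(0.222, -0.080, 0.574)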